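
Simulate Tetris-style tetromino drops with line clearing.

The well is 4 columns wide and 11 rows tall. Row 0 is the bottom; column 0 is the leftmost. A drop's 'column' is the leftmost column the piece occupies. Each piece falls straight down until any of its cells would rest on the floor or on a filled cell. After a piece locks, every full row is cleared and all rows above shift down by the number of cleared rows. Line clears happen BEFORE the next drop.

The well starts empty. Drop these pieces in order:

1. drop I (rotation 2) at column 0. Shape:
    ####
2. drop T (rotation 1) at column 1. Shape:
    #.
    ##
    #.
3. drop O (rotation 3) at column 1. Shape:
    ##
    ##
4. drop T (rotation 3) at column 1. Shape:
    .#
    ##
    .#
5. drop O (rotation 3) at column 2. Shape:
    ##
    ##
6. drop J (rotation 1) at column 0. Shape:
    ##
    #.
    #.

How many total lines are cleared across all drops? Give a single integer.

Drop 1: I rot2 at col 0 lands with bottom-row=0; cleared 1 line(s) (total 1); column heights now [0 0 0 0], max=0
Drop 2: T rot1 at col 1 lands with bottom-row=0; cleared 0 line(s) (total 1); column heights now [0 3 2 0], max=3
Drop 3: O rot3 at col 1 lands with bottom-row=3; cleared 0 line(s) (total 1); column heights now [0 5 5 0], max=5
Drop 4: T rot3 at col 1 lands with bottom-row=5; cleared 0 line(s) (total 1); column heights now [0 7 8 0], max=8
Drop 5: O rot3 at col 2 lands with bottom-row=8; cleared 0 line(s) (total 1); column heights now [0 7 10 10], max=10
Drop 6: J rot1 at col 0 lands with bottom-row=5; cleared 0 line(s) (total 1); column heights now [8 8 10 10], max=10

Answer: 1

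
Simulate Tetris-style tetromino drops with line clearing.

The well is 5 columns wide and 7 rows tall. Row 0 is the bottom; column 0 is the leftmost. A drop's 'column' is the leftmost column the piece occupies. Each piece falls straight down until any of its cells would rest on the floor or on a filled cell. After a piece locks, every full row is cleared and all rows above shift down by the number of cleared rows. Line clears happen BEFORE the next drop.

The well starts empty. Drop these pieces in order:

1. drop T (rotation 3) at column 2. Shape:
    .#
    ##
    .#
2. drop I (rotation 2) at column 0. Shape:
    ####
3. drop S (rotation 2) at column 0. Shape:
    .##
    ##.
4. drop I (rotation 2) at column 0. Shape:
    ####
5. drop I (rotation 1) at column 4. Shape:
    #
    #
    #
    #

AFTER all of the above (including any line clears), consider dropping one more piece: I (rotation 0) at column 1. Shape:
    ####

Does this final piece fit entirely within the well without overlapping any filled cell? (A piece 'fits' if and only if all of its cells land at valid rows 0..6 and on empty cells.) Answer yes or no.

Drop 1: T rot3 at col 2 lands with bottom-row=0; cleared 0 line(s) (total 0); column heights now [0 0 2 3 0], max=3
Drop 2: I rot2 at col 0 lands with bottom-row=3; cleared 0 line(s) (total 0); column heights now [4 4 4 4 0], max=4
Drop 3: S rot2 at col 0 lands with bottom-row=4; cleared 0 line(s) (total 0); column heights now [5 6 6 4 0], max=6
Drop 4: I rot2 at col 0 lands with bottom-row=6; cleared 0 line(s) (total 0); column heights now [7 7 7 7 0], max=7
Drop 5: I rot1 at col 4 lands with bottom-row=0; cleared 1 line(s) (total 1); column heights now [6 6 6 6 3], max=6
Test piece I rot0 at col 1 (width 4): heights before test = [6 6 6 6 3]; fits = True

Answer: yes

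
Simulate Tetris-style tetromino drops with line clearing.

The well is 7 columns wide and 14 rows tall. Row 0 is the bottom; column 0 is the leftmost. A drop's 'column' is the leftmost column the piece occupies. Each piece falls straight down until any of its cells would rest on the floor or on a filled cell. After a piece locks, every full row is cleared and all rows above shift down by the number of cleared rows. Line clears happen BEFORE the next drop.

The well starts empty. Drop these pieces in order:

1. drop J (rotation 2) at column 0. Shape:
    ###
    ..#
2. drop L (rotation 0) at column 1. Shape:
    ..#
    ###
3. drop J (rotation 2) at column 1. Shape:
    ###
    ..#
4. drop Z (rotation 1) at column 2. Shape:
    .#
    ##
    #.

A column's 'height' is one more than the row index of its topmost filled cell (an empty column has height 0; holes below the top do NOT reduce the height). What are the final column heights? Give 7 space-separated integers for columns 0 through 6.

Answer: 2 6 8 9 0 0 0

Derivation:
Drop 1: J rot2 at col 0 lands with bottom-row=0; cleared 0 line(s) (total 0); column heights now [2 2 2 0 0 0 0], max=2
Drop 2: L rot0 at col 1 lands with bottom-row=2; cleared 0 line(s) (total 0); column heights now [2 3 3 4 0 0 0], max=4
Drop 3: J rot2 at col 1 lands with bottom-row=4; cleared 0 line(s) (total 0); column heights now [2 6 6 6 0 0 0], max=6
Drop 4: Z rot1 at col 2 lands with bottom-row=6; cleared 0 line(s) (total 0); column heights now [2 6 8 9 0 0 0], max=9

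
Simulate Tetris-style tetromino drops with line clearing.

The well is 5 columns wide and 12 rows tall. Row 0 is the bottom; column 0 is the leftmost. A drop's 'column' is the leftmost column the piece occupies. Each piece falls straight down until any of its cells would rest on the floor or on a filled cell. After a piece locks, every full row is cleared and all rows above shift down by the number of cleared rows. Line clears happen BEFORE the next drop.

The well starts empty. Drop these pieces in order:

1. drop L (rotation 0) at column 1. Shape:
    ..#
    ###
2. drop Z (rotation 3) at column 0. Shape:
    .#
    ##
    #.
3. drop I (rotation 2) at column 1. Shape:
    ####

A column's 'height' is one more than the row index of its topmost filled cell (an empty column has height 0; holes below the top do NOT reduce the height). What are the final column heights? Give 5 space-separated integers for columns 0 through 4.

Answer: 2 4 4 4 4

Derivation:
Drop 1: L rot0 at col 1 lands with bottom-row=0; cleared 0 line(s) (total 0); column heights now [0 1 1 2 0], max=2
Drop 2: Z rot3 at col 0 lands with bottom-row=0; cleared 0 line(s) (total 0); column heights now [2 3 1 2 0], max=3
Drop 3: I rot2 at col 1 lands with bottom-row=3; cleared 0 line(s) (total 0); column heights now [2 4 4 4 4], max=4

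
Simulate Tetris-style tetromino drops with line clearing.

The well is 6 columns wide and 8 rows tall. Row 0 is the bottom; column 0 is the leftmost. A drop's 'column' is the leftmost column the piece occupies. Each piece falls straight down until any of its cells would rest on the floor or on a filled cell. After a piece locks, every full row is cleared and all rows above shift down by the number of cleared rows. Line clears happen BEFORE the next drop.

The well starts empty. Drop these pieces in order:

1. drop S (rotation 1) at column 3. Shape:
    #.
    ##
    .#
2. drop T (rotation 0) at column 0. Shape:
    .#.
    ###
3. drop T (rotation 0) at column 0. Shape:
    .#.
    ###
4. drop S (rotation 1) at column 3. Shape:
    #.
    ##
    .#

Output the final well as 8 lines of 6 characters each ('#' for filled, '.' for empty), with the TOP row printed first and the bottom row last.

Answer: ......
......
......
...#..
.#.##.
#####.
.#.##.
###.#.

Derivation:
Drop 1: S rot1 at col 3 lands with bottom-row=0; cleared 0 line(s) (total 0); column heights now [0 0 0 3 2 0], max=3
Drop 2: T rot0 at col 0 lands with bottom-row=0; cleared 0 line(s) (total 0); column heights now [1 2 1 3 2 0], max=3
Drop 3: T rot0 at col 0 lands with bottom-row=2; cleared 0 line(s) (total 0); column heights now [3 4 3 3 2 0], max=4
Drop 4: S rot1 at col 3 lands with bottom-row=2; cleared 0 line(s) (total 0); column heights now [3 4 3 5 4 0], max=5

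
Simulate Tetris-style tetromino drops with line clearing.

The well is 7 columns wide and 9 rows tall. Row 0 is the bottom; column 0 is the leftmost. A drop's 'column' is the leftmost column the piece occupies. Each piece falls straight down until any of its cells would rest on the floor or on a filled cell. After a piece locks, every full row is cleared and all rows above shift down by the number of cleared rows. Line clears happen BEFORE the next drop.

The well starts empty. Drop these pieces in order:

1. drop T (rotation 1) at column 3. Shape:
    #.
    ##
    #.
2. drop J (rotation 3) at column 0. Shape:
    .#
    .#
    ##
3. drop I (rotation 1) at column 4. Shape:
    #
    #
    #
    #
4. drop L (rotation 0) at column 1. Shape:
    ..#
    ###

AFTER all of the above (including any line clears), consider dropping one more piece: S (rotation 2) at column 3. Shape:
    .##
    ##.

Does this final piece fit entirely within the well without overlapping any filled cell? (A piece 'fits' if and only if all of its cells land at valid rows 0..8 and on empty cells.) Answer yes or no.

Drop 1: T rot1 at col 3 lands with bottom-row=0; cleared 0 line(s) (total 0); column heights now [0 0 0 3 2 0 0], max=3
Drop 2: J rot3 at col 0 lands with bottom-row=0; cleared 0 line(s) (total 0); column heights now [1 3 0 3 2 0 0], max=3
Drop 3: I rot1 at col 4 lands with bottom-row=2; cleared 0 line(s) (total 0); column heights now [1 3 0 3 6 0 0], max=6
Drop 4: L rot0 at col 1 lands with bottom-row=3; cleared 0 line(s) (total 0); column heights now [1 4 4 5 6 0 0], max=6
Test piece S rot2 at col 3 (width 3): heights before test = [1 4 4 5 6 0 0]; fits = True

Answer: yes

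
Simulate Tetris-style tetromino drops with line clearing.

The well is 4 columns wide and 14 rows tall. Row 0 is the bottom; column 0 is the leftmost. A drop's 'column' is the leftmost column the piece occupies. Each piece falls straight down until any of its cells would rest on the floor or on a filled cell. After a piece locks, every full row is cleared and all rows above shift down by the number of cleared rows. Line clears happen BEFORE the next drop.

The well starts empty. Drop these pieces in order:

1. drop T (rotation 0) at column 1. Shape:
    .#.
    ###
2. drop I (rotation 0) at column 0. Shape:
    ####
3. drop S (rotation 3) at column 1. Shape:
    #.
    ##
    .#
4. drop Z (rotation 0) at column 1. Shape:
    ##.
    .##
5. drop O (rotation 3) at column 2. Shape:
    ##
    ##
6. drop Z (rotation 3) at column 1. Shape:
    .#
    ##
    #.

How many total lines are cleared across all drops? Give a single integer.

Answer: 1

Derivation:
Drop 1: T rot0 at col 1 lands with bottom-row=0; cleared 0 line(s) (total 0); column heights now [0 1 2 1], max=2
Drop 2: I rot0 at col 0 lands with bottom-row=2; cleared 1 line(s) (total 1); column heights now [0 1 2 1], max=2
Drop 3: S rot3 at col 1 lands with bottom-row=2; cleared 0 line(s) (total 1); column heights now [0 5 4 1], max=5
Drop 4: Z rot0 at col 1 lands with bottom-row=4; cleared 0 line(s) (total 1); column heights now [0 6 6 5], max=6
Drop 5: O rot3 at col 2 lands with bottom-row=6; cleared 0 line(s) (total 1); column heights now [0 6 8 8], max=8
Drop 6: Z rot3 at col 1 lands with bottom-row=7; cleared 0 line(s) (total 1); column heights now [0 9 10 8], max=10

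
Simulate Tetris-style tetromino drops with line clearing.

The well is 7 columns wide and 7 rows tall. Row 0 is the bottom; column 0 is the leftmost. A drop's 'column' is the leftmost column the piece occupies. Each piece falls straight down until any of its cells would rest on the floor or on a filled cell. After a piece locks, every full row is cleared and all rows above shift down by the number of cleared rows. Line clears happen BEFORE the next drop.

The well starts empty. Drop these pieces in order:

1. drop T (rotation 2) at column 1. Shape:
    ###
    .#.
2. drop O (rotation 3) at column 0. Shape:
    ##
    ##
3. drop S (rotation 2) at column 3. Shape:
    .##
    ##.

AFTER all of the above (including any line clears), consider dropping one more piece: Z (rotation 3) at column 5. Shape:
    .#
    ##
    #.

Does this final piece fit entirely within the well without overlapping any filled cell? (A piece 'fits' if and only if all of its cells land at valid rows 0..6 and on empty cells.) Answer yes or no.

Drop 1: T rot2 at col 1 lands with bottom-row=0; cleared 0 line(s) (total 0); column heights now [0 2 2 2 0 0 0], max=2
Drop 2: O rot3 at col 0 lands with bottom-row=2; cleared 0 line(s) (total 0); column heights now [4 4 2 2 0 0 0], max=4
Drop 3: S rot2 at col 3 lands with bottom-row=2; cleared 0 line(s) (total 0); column heights now [4 4 2 3 4 4 0], max=4
Test piece Z rot3 at col 5 (width 2): heights before test = [4 4 2 3 4 4 0]; fits = True

Answer: yes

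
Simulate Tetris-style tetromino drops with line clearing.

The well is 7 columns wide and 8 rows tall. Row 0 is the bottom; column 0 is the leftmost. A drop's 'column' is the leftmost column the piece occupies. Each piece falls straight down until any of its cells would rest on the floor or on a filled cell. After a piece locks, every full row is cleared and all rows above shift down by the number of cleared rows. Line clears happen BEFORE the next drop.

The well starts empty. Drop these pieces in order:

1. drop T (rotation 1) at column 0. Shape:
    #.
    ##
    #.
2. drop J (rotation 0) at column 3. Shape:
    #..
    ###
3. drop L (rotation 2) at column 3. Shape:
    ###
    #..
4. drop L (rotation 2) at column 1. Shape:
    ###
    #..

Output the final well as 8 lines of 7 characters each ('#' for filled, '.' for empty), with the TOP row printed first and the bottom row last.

Drop 1: T rot1 at col 0 lands with bottom-row=0; cleared 0 line(s) (total 0); column heights now [3 2 0 0 0 0 0], max=3
Drop 2: J rot0 at col 3 lands with bottom-row=0; cleared 0 line(s) (total 0); column heights now [3 2 0 2 1 1 0], max=3
Drop 3: L rot2 at col 3 lands with bottom-row=2; cleared 0 line(s) (total 0); column heights now [3 2 0 4 4 4 0], max=4
Drop 4: L rot2 at col 1 lands with bottom-row=3; cleared 0 line(s) (total 0); column heights now [3 5 5 5 4 4 0], max=5

Answer: .......
.......
.......
.###...
.#.###.
#..#...
##.#...
#..###.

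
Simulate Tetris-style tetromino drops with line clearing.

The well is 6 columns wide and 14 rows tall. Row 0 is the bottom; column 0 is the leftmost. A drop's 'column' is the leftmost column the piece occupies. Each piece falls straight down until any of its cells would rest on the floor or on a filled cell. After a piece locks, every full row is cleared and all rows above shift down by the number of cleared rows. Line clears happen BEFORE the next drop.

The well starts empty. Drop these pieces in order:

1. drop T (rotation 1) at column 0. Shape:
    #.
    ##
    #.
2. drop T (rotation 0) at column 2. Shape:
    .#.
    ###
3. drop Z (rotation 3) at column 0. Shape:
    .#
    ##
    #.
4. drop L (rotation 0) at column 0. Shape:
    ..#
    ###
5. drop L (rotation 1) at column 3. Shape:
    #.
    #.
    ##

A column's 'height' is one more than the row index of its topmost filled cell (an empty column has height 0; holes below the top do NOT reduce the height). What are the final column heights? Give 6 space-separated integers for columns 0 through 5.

Answer: 7 7 8 5 3 0

Derivation:
Drop 1: T rot1 at col 0 lands with bottom-row=0; cleared 0 line(s) (total 0); column heights now [3 2 0 0 0 0], max=3
Drop 2: T rot0 at col 2 lands with bottom-row=0; cleared 0 line(s) (total 0); column heights now [3 2 1 2 1 0], max=3
Drop 3: Z rot3 at col 0 lands with bottom-row=3; cleared 0 line(s) (total 0); column heights now [5 6 1 2 1 0], max=6
Drop 4: L rot0 at col 0 lands with bottom-row=6; cleared 0 line(s) (total 0); column heights now [7 7 8 2 1 0], max=8
Drop 5: L rot1 at col 3 lands with bottom-row=2; cleared 0 line(s) (total 0); column heights now [7 7 8 5 3 0], max=8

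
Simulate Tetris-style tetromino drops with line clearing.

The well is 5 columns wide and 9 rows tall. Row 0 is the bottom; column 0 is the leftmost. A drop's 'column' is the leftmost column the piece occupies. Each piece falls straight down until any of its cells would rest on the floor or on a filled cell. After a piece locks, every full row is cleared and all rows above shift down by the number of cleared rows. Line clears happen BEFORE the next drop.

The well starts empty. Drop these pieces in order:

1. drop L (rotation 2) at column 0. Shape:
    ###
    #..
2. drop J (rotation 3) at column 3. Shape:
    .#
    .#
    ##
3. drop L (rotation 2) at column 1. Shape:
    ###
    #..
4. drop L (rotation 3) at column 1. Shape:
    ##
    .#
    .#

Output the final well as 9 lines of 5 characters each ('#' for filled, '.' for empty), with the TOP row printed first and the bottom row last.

Drop 1: L rot2 at col 0 lands with bottom-row=0; cleared 0 line(s) (total 0); column heights now [2 2 2 0 0], max=2
Drop 2: J rot3 at col 3 lands with bottom-row=0; cleared 0 line(s) (total 0); column heights now [2 2 2 1 3], max=3
Drop 3: L rot2 at col 1 lands with bottom-row=2; cleared 0 line(s) (total 0); column heights now [2 4 4 4 3], max=4
Drop 4: L rot3 at col 1 lands with bottom-row=4; cleared 0 line(s) (total 0); column heights now [2 7 7 4 3], max=7

Answer: .....
.....
.##..
..#..
..#..
.###.
.#..#
###.#
#..##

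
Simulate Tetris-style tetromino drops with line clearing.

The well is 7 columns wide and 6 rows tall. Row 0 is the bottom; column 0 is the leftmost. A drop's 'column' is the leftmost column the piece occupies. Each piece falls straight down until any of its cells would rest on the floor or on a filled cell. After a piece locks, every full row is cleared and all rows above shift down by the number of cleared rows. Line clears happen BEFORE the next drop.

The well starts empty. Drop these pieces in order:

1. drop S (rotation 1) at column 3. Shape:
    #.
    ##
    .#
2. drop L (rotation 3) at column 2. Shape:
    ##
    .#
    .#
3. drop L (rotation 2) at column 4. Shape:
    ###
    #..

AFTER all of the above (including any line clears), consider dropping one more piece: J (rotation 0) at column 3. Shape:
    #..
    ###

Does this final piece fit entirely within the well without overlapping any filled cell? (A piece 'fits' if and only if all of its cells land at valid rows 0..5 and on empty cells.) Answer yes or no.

Drop 1: S rot1 at col 3 lands with bottom-row=0; cleared 0 line(s) (total 0); column heights now [0 0 0 3 2 0 0], max=3
Drop 2: L rot3 at col 2 lands with bottom-row=3; cleared 0 line(s) (total 0); column heights now [0 0 6 6 2 0 0], max=6
Drop 3: L rot2 at col 4 lands with bottom-row=2; cleared 0 line(s) (total 0); column heights now [0 0 6 6 4 4 4], max=6
Test piece J rot0 at col 3 (width 3): heights before test = [0 0 6 6 4 4 4]; fits = False

Answer: no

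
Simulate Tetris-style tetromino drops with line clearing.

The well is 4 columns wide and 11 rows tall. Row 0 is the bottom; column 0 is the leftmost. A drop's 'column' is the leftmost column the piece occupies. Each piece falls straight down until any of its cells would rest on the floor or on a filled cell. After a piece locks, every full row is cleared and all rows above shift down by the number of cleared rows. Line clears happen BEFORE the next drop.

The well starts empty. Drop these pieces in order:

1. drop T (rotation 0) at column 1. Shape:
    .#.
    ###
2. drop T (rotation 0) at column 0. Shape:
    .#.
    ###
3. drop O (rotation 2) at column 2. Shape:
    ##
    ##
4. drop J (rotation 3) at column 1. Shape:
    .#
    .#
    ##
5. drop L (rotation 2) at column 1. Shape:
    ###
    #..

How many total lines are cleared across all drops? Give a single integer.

Answer: 0

Derivation:
Drop 1: T rot0 at col 1 lands with bottom-row=0; cleared 0 line(s) (total 0); column heights now [0 1 2 1], max=2
Drop 2: T rot0 at col 0 lands with bottom-row=2; cleared 0 line(s) (total 0); column heights now [3 4 3 1], max=4
Drop 3: O rot2 at col 2 lands with bottom-row=3; cleared 0 line(s) (total 0); column heights now [3 4 5 5], max=5
Drop 4: J rot3 at col 1 lands with bottom-row=5; cleared 0 line(s) (total 0); column heights now [3 6 8 5], max=8
Drop 5: L rot2 at col 1 lands with bottom-row=7; cleared 0 line(s) (total 0); column heights now [3 9 9 9], max=9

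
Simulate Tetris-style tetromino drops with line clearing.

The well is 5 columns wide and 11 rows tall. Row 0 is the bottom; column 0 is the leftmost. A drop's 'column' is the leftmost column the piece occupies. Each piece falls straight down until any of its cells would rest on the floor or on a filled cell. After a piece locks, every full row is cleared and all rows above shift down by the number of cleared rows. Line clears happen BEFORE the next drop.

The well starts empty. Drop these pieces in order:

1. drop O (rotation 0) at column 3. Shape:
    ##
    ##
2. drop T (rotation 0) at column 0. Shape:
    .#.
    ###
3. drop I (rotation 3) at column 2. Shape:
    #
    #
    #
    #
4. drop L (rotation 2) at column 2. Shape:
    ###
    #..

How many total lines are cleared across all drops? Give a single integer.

Answer: 1

Derivation:
Drop 1: O rot0 at col 3 lands with bottom-row=0; cleared 0 line(s) (total 0); column heights now [0 0 0 2 2], max=2
Drop 2: T rot0 at col 0 lands with bottom-row=0; cleared 1 line(s) (total 1); column heights now [0 1 0 1 1], max=1
Drop 3: I rot3 at col 2 lands with bottom-row=0; cleared 0 line(s) (total 1); column heights now [0 1 4 1 1], max=4
Drop 4: L rot2 at col 2 lands with bottom-row=4; cleared 0 line(s) (total 1); column heights now [0 1 6 6 6], max=6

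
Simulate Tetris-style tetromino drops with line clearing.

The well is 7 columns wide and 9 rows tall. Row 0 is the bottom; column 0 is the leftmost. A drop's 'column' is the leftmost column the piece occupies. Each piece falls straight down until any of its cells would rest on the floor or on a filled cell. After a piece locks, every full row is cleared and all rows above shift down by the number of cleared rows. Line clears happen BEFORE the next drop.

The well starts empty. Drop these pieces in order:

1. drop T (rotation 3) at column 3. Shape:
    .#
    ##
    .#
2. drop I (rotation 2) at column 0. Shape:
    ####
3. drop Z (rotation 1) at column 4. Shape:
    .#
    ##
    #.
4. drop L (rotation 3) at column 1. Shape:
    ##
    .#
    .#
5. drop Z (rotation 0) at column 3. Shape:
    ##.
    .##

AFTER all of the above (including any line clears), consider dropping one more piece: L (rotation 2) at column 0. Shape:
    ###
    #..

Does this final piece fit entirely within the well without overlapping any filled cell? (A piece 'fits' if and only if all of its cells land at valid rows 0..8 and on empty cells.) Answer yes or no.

Drop 1: T rot3 at col 3 lands with bottom-row=0; cleared 0 line(s) (total 0); column heights now [0 0 0 2 3 0 0], max=3
Drop 2: I rot2 at col 0 lands with bottom-row=2; cleared 0 line(s) (total 0); column heights now [3 3 3 3 3 0 0], max=3
Drop 3: Z rot1 at col 4 lands with bottom-row=3; cleared 0 line(s) (total 0); column heights now [3 3 3 3 5 6 0], max=6
Drop 4: L rot3 at col 1 lands with bottom-row=3; cleared 0 line(s) (total 0); column heights now [3 6 6 3 5 6 0], max=6
Drop 5: Z rot0 at col 3 lands with bottom-row=6; cleared 0 line(s) (total 0); column heights now [3 6 6 8 8 7 0], max=8
Test piece L rot2 at col 0 (width 3): heights before test = [3 6 6 8 8 7 0]; fits = True

Answer: yes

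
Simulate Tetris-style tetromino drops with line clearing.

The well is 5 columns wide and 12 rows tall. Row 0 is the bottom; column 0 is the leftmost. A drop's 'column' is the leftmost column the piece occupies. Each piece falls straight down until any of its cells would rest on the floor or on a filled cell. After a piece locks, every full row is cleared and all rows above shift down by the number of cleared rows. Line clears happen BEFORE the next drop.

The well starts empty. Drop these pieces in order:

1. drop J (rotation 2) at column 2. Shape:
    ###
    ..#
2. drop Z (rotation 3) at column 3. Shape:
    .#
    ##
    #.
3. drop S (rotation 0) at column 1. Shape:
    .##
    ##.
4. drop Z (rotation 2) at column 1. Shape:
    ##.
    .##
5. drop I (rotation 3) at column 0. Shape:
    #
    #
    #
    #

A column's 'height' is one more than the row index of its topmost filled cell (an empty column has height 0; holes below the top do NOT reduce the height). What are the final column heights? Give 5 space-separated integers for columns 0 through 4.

Answer: 3 6 6 5 4

Derivation:
Drop 1: J rot2 at col 2 lands with bottom-row=0; cleared 0 line(s) (total 0); column heights now [0 0 2 2 2], max=2
Drop 2: Z rot3 at col 3 lands with bottom-row=2; cleared 0 line(s) (total 0); column heights now [0 0 2 4 5], max=5
Drop 3: S rot0 at col 1 lands with bottom-row=3; cleared 0 line(s) (total 0); column heights now [0 4 5 5 5], max=5
Drop 4: Z rot2 at col 1 lands with bottom-row=5; cleared 0 line(s) (total 0); column heights now [0 7 7 6 5], max=7
Drop 5: I rot3 at col 0 lands with bottom-row=0; cleared 1 line(s) (total 1); column heights now [3 6 6 5 4], max=6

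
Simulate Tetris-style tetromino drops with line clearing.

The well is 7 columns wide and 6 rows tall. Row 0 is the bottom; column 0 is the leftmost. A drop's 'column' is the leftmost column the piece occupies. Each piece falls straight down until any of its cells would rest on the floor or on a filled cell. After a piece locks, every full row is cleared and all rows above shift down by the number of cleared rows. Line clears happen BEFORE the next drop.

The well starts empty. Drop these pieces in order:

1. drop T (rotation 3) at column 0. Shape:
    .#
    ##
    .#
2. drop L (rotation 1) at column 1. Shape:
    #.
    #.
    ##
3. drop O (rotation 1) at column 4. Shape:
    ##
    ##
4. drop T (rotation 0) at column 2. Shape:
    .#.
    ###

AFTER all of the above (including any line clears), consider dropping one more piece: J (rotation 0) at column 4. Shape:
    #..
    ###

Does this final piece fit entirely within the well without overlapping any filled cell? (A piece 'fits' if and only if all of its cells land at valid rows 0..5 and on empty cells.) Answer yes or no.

Answer: no

Derivation:
Drop 1: T rot3 at col 0 lands with bottom-row=0; cleared 0 line(s) (total 0); column heights now [2 3 0 0 0 0 0], max=3
Drop 2: L rot1 at col 1 lands with bottom-row=3; cleared 0 line(s) (total 0); column heights now [2 6 4 0 0 0 0], max=6
Drop 3: O rot1 at col 4 lands with bottom-row=0; cleared 0 line(s) (total 0); column heights now [2 6 4 0 2 2 0], max=6
Drop 4: T rot0 at col 2 lands with bottom-row=4; cleared 0 line(s) (total 0); column heights now [2 6 5 6 5 2 0], max=6
Test piece J rot0 at col 4 (width 3): heights before test = [2 6 5 6 5 2 0]; fits = False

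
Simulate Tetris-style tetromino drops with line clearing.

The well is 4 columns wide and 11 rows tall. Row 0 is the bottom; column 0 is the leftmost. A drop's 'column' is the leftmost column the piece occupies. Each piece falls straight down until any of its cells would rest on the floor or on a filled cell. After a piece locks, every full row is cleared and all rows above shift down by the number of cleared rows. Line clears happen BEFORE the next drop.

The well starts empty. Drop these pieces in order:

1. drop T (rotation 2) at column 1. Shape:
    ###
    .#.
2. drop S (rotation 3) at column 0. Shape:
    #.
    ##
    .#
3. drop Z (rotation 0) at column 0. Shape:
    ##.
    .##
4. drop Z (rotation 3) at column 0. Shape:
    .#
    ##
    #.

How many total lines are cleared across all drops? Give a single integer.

Answer: 0

Derivation:
Drop 1: T rot2 at col 1 lands with bottom-row=0; cleared 0 line(s) (total 0); column heights now [0 2 2 2], max=2
Drop 2: S rot3 at col 0 lands with bottom-row=2; cleared 0 line(s) (total 0); column heights now [5 4 2 2], max=5
Drop 3: Z rot0 at col 0 lands with bottom-row=4; cleared 0 line(s) (total 0); column heights now [6 6 5 2], max=6
Drop 4: Z rot3 at col 0 lands with bottom-row=6; cleared 0 line(s) (total 0); column heights now [8 9 5 2], max=9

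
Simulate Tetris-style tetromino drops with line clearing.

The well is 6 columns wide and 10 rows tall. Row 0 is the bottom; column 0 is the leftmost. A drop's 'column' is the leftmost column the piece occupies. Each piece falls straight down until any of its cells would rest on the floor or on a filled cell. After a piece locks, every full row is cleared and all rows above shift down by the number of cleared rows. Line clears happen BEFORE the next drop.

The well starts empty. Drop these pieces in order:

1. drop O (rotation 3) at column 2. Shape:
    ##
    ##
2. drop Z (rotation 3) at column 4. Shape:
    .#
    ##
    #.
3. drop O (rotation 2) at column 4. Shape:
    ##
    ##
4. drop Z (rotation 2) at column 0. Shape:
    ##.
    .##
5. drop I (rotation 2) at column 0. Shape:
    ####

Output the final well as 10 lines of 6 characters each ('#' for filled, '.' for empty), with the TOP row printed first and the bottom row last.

Drop 1: O rot3 at col 2 lands with bottom-row=0; cleared 0 line(s) (total 0); column heights now [0 0 2 2 0 0], max=2
Drop 2: Z rot3 at col 4 lands with bottom-row=0; cleared 0 line(s) (total 0); column heights now [0 0 2 2 2 3], max=3
Drop 3: O rot2 at col 4 lands with bottom-row=3; cleared 0 line(s) (total 0); column heights now [0 0 2 2 5 5], max=5
Drop 4: Z rot2 at col 0 lands with bottom-row=2; cleared 0 line(s) (total 0); column heights now [4 4 3 2 5 5], max=5
Drop 5: I rot2 at col 0 lands with bottom-row=4; cleared 1 line(s) (total 1); column heights now [4 4 3 2 4 4], max=4

Answer: ......
......
......
......
......
......
##..##
.##..#
..####
..###.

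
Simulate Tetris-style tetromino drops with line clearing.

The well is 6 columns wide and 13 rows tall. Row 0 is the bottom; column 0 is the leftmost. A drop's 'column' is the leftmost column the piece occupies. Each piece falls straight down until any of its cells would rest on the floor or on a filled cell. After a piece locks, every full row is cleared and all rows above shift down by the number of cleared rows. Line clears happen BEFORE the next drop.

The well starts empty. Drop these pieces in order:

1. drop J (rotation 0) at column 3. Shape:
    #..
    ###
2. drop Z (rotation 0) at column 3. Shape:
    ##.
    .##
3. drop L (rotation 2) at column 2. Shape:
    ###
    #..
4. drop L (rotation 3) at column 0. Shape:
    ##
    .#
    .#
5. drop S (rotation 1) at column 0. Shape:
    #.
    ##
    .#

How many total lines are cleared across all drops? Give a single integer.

Answer: 0

Derivation:
Drop 1: J rot0 at col 3 lands with bottom-row=0; cleared 0 line(s) (total 0); column heights now [0 0 0 2 1 1], max=2
Drop 2: Z rot0 at col 3 lands with bottom-row=1; cleared 0 line(s) (total 0); column heights now [0 0 0 3 3 2], max=3
Drop 3: L rot2 at col 2 lands with bottom-row=2; cleared 0 line(s) (total 0); column heights now [0 0 4 4 4 2], max=4
Drop 4: L rot3 at col 0 lands with bottom-row=0; cleared 0 line(s) (total 0); column heights now [3 3 4 4 4 2], max=4
Drop 5: S rot1 at col 0 lands with bottom-row=3; cleared 0 line(s) (total 0); column heights now [6 5 4 4 4 2], max=6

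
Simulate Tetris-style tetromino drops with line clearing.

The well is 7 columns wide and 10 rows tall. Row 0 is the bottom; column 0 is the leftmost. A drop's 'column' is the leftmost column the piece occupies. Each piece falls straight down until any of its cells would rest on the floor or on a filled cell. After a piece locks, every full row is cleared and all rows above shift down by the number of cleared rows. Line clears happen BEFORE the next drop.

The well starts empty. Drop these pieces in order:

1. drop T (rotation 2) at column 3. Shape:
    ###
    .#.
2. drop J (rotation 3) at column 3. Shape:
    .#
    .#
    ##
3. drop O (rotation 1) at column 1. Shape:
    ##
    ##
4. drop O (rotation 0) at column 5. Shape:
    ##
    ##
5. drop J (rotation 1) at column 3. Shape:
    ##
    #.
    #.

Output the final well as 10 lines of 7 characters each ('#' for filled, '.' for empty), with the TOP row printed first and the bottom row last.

Drop 1: T rot2 at col 3 lands with bottom-row=0; cleared 0 line(s) (total 0); column heights now [0 0 0 2 2 2 0], max=2
Drop 2: J rot3 at col 3 lands with bottom-row=2; cleared 0 line(s) (total 0); column heights now [0 0 0 3 5 2 0], max=5
Drop 3: O rot1 at col 1 lands with bottom-row=0; cleared 0 line(s) (total 0); column heights now [0 2 2 3 5 2 0], max=5
Drop 4: O rot0 at col 5 lands with bottom-row=2; cleared 0 line(s) (total 0); column heights now [0 2 2 3 5 4 4], max=5
Drop 5: J rot1 at col 3 lands with bottom-row=3; cleared 0 line(s) (total 0); column heights now [0 2 2 6 6 4 4], max=6

Answer: .......
.......
.......
.......
...##..
...##..
...####
...####
.#####.
.##.#..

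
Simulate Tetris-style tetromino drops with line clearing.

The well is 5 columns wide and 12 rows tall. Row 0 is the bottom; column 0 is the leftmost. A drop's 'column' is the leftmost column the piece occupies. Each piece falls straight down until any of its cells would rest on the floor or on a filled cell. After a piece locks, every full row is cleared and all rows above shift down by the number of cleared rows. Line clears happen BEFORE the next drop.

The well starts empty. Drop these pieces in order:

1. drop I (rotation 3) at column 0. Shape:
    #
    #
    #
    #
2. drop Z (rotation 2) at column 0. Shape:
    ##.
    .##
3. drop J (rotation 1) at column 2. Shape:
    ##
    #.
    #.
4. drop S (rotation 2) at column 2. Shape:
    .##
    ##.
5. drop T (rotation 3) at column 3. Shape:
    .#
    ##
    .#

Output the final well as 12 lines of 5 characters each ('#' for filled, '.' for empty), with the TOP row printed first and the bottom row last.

Answer: ....#
...##
....#
...##
..##.
..##.
..#..
###..
###..
#....
#....
#....

Derivation:
Drop 1: I rot3 at col 0 lands with bottom-row=0; cleared 0 line(s) (total 0); column heights now [4 0 0 0 0], max=4
Drop 2: Z rot2 at col 0 lands with bottom-row=3; cleared 0 line(s) (total 0); column heights now [5 5 4 0 0], max=5
Drop 3: J rot1 at col 2 lands with bottom-row=4; cleared 0 line(s) (total 0); column heights now [5 5 7 7 0], max=7
Drop 4: S rot2 at col 2 lands with bottom-row=7; cleared 0 line(s) (total 0); column heights now [5 5 8 9 9], max=9
Drop 5: T rot3 at col 3 lands with bottom-row=9; cleared 0 line(s) (total 0); column heights now [5 5 8 11 12], max=12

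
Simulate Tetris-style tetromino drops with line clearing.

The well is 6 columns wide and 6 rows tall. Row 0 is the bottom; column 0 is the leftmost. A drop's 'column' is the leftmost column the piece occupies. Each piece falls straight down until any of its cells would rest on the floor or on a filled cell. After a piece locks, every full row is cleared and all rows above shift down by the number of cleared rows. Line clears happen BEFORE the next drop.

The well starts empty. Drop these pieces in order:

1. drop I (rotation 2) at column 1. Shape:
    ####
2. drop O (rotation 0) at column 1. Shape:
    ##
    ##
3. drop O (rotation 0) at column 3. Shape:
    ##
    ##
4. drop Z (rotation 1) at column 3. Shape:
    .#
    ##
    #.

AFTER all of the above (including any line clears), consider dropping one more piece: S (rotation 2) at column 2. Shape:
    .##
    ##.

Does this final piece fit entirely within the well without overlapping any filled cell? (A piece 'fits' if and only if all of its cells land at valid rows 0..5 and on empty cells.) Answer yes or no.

Answer: no

Derivation:
Drop 1: I rot2 at col 1 lands with bottom-row=0; cleared 0 line(s) (total 0); column heights now [0 1 1 1 1 0], max=1
Drop 2: O rot0 at col 1 lands with bottom-row=1; cleared 0 line(s) (total 0); column heights now [0 3 3 1 1 0], max=3
Drop 3: O rot0 at col 3 lands with bottom-row=1; cleared 0 line(s) (total 0); column heights now [0 3 3 3 3 0], max=3
Drop 4: Z rot1 at col 3 lands with bottom-row=3; cleared 0 line(s) (total 0); column heights now [0 3 3 5 6 0], max=6
Test piece S rot2 at col 2 (width 3): heights before test = [0 3 3 5 6 0]; fits = False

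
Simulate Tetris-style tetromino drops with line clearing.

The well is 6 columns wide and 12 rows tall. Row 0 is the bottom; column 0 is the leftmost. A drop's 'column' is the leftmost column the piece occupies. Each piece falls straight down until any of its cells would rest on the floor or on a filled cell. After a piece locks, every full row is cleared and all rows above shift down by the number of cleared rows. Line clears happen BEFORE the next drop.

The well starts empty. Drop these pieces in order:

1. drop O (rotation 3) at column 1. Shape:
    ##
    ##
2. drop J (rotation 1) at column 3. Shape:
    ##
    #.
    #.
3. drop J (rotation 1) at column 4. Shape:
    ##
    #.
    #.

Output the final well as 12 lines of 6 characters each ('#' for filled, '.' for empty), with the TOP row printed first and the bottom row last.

Drop 1: O rot3 at col 1 lands with bottom-row=0; cleared 0 line(s) (total 0); column heights now [0 2 2 0 0 0], max=2
Drop 2: J rot1 at col 3 lands with bottom-row=0; cleared 0 line(s) (total 0); column heights now [0 2 2 3 3 0], max=3
Drop 3: J rot1 at col 4 lands with bottom-row=3; cleared 0 line(s) (total 0); column heights now [0 2 2 3 6 6], max=6

Answer: ......
......
......
......
......
......
....##
....#.
....#.
...##.
.###..
.###..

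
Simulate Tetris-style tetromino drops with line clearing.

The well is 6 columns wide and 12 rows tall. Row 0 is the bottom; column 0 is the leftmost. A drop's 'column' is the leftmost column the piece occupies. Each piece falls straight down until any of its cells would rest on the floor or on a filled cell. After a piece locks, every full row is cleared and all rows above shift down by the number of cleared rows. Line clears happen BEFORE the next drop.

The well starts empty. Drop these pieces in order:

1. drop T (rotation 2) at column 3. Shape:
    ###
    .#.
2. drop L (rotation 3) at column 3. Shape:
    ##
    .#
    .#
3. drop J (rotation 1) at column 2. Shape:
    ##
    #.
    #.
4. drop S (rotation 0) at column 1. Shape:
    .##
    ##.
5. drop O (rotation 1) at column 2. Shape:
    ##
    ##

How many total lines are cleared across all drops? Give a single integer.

Answer: 0

Derivation:
Drop 1: T rot2 at col 3 lands with bottom-row=0; cleared 0 line(s) (total 0); column heights now [0 0 0 2 2 2], max=2
Drop 2: L rot3 at col 3 lands with bottom-row=2; cleared 0 line(s) (total 0); column heights now [0 0 0 5 5 2], max=5
Drop 3: J rot1 at col 2 lands with bottom-row=3; cleared 0 line(s) (total 0); column heights now [0 0 6 6 5 2], max=6
Drop 4: S rot0 at col 1 lands with bottom-row=6; cleared 0 line(s) (total 0); column heights now [0 7 8 8 5 2], max=8
Drop 5: O rot1 at col 2 lands with bottom-row=8; cleared 0 line(s) (total 0); column heights now [0 7 10 10 5 2], max=10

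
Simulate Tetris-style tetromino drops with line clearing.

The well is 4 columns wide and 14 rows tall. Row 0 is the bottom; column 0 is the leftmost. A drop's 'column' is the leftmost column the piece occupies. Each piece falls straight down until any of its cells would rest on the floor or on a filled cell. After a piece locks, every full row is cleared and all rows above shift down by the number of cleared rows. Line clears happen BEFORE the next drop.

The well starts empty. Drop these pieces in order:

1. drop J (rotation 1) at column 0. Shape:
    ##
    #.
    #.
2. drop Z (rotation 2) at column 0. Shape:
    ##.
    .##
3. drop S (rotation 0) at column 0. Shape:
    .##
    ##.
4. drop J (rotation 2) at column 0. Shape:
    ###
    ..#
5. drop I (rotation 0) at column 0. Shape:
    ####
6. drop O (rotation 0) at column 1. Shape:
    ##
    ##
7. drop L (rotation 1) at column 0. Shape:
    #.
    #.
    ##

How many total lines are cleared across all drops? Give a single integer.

Drop 1: J rot1 at col 0 lands with bottom-row=0; cleared 0 line(s) (total 0); column heights now [3 3 0 0], max=3
Drop 2: Z rot2 at col 0 lands with bottom-row=3; cleared 0 line(s) (total 0); column heights now [5 5 4 0], max=5
Drop 3: S rot0 at col 0 lands with bottom-row=5; cleared 0 line(s) (total 0); column heights now [6 7 7 0], max=7
Drop 4: J rot2 at col 0 lands with bottom-row=7; cleared 0 line(s) (total 0); column heights now [9 9 9 0], max=9
Drop 5: I rot0 at col 0 lands with bottom-row=9; cleared 1 line(s) (total 1); column heights now [9 9 9 0], max=9
Drop 6: O rot0 at col 1 lands with bottom-row=9; cleared 0 line(s) (total 1); column heights now [9 11 11 0], max=11
Drop 7: L rot1 at col 0 lands with bottom-row=11; cleared 0 line(s) (total 1); column heights now [14 12 11 0], max=14

Answer: 1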